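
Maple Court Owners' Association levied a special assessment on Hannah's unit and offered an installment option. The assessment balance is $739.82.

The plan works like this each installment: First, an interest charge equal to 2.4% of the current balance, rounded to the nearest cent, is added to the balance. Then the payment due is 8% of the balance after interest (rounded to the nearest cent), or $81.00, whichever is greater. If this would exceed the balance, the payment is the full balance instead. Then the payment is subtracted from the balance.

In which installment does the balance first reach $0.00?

Installment 1: opening $739.82; interest $17.76 → $757.58; payment $81.00; balance $676.58
Installment 2: opening $676.58; interest $16.24 → $692.82; payment $81.00; balance $611.82
Installment 3: opening $611.82; interest $14.68 → $626.50; payment $81.00; balance $545.50
Installment 4: opening $545.50; interest $13.09 → $558.59; payment $81.00; balance $477.59
Installment 5: opening $477.59; interest $11.46 → $489.05; payment $81.00; balance $408.05
Installment 6: opening $408.05; interest $9.79 → $417.84; payment $81.00; balance $336.84
Installment 7: opening $336.84; interest $8.08 → $344.92; payment $81.00; balance $263.92
Installment 8: opening $263.92; interest $6.33 → $270.25; payment $81.00; balance $189.25
Installment 9: opening $189.25; interest $4.54 → $193.79; payment $81.00; balance $112.79
Installment 10: opening $112.79; interest $2.71 → $115.50; payment $81.00; balance $34.50
Installment 11: opening $34.50; interest $0.83 → $35.33; payment $35.33; balance $0.00
Balance reaches $0.00 in installment 11.

11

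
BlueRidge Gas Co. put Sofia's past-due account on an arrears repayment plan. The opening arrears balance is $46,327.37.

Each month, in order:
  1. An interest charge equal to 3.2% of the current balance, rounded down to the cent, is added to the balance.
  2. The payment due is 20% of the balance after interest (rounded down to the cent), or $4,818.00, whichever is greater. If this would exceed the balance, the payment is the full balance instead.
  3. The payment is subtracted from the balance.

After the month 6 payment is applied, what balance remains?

Month 1: $46,327.37 +$1,482.47 interest = $47,809.84; pay $9,561.96 → $38,247.88
Month 2: $38,247.88 +$1,223.93 interest = $39,471.81; pay $7,894.36 → $31,577.45
Month 3: $31,577.45 +$1,010.47 interest = $32,587.92; pay $6,517.58 → $26,070.34
Month 4: $26,070.34 +$834.25 interest = $26,904.59; pay $5,380.91 → $21,523.68
Month 5: $21,523.68 +$688.75 interest = $22,212.43; pay $4,818.00 → $17,394.43
Month 6: $17,394.43 +$556.62 interest = $17,951.05; pay $4,818.00 → $13,133.05

$13,133.05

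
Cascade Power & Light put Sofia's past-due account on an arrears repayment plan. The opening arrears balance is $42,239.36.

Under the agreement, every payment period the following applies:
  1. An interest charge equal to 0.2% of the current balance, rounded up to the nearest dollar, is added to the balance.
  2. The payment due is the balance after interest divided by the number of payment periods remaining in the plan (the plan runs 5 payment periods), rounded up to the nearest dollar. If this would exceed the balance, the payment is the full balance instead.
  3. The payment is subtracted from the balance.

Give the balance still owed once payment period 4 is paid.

Payment period 1: opening $42,239.36; interest $85.00 → $42,324.36; payment $8,465.00; balance $33,859.36
Payment period 2: opening $33,859.36; interest $68.00 → $33,927.36; payment $8,482.00; balance $25,445.36
Payment period 3: opening $25,445.36; interest $51.00 → $25,496.36; payment $8,499.00; balance $16,997.36
Payment period 4: opening $16,997.36; interest $34.00 → $17,031.36; payment $8,516.00; balance $8,515.36

$8,515.36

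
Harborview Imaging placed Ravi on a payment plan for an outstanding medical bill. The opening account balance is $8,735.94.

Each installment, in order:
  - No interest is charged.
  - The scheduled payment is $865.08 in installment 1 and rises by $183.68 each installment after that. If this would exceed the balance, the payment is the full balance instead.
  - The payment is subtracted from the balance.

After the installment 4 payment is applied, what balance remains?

Installment 1: opening $8,735.94; payment $865.08; balance $7,870.86
Installment 2: opening $7,870.86; payment $1,048.76; balance $6,822.10
Installment 3: opening $6,822.10; payment $1,232.44; balance $5,589.66
Installment 4: opening $5,589.66; payment $1,416.12; balance $4,173.54

$4,173.54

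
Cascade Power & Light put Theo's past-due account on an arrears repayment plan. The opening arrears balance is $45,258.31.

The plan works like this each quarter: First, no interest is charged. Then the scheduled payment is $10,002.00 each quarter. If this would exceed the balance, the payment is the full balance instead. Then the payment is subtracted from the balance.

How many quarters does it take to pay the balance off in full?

5

Quarter 1: $45,258.31 − $10,002.00 → $35,256.31
Quarter 2: $35,256.31 − $10,002.00 → $25,254.31
Quarter 3: $25,254.31 − $10,002.00 → $15,252.31
Quarter 4: $15,252.31 − $10,002.00 → $5,250.31
Quarter 5: $5,250.31 − $5,250.31 → $0.00
Balance reaches $0.00 in quarter 5.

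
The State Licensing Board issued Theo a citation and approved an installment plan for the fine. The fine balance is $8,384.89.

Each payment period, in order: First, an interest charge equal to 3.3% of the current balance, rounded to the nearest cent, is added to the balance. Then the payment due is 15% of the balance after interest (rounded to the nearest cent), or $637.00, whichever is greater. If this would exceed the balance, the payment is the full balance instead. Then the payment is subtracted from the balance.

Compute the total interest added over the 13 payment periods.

Payment period 1: opening $8,384.89; interest $276.70 → $8,661.59; payment $1,299.24; balance $7,362.35
Payment period 2: opening $7,362.35; interest $242.96 → $7,605.31; payment $1,140.80; balance $6,464.51
Payment period 3: opening $6,464.51; interest $213.33 → $6,677.84; payment $1,001.68; balance $5,676.16
Payment period 4: opening $5,676.16; interest $187.31 → $5,863.47; payment $879.52; balance $4,983.95
Payment period 5: opening $4,983.95; interest $164.47 → $5,148.42; payment $772.26; balance $4,376.16
Payment period 6: opening $4,376.16; interest $144.41 → $4,520.57; payment $678.09; balance $3,842.48
Payment period 7: opening $3,842.48; interest $126.80 → $3,969.28; payment $637.00; balance $3,332.28
Payment period 8: opening $3,332.28; interest $109.97 → $3,442.25; payment $637.00; balance $2,805.25
Payment period 9: opening $2,805.25; interest $92.57 → $2,897.82; payment $637.00; balance $2,260.82
Payment period 10: opening $2,260.82; interest $74.61 → $2,335.43; payment $637.00; balance $1,698.43
Payment period 11: opening $1,698.43; interest $56.05 → $1,754.48; payment $637.00; balance $1,117.48
Payment period 12: opening $1,117.48; interest $36.88 → $1,154.36; payment $637.00; balance $517.36
Payment period 13: opening $517.36; interest $17.07 → $534.43; payment $534.43; balance $0.00
Total interest: $276.70 + $242.96 + $213.33 + $187.31 + $164.47 + $144.41 + $126.80 + $109.97 + $92.57 + $74.61 + $56.05 + $36.88 + $17.07 = $1,743.13

$1,743.13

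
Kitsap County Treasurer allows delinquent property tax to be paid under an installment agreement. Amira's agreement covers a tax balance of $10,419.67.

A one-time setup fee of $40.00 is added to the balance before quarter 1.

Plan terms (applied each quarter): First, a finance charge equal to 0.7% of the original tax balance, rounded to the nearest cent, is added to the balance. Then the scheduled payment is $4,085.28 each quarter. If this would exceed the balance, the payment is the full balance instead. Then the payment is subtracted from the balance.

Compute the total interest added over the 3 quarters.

$218.82

Quarter 1: opening $10,459.67; interest $72.94 → $10,532.61; payment $4,085.28; balance $6,447.33
Quarter 2: opening $6,447.33; interest $72.94 → $6,520.27; payment $4,085.28; balance $2,434.99
Quarter 3: opening $2,434.99; interest $72.94 → $2,507.93; payment $2,507.93; balance $0.00
Total interest: $72.94 + $72.94 + $72.94 = $218.82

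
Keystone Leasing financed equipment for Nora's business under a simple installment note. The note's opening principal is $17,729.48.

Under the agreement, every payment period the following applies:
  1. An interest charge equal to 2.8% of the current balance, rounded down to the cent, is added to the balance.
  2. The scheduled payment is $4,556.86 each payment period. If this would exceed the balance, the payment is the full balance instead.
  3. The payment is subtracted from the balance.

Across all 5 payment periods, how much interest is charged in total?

$1,312.89

Payment period 1: $17,729.48 +$496.42 interest = $18,225.90; pay $4,556.86 → $13,669.04
Payment period 2: $13,669.04 +$382.73 interest = $14,051.77; pay $4,556.86 → $9,494.91
Payment period 3: $9,494.91 +$265.85 interest = $9,760.76; pay $4,556.86 → $5,203.90
Payment period 4: $5,203.90 +$145.70 interest = $5,349.60; pay $4,556.86 → $792.74
Payment period 5: $792.74 +$22.19 interest = $814.93; pay $814.93 → $0.00
Total interest: $496.42 + $382.73 + $265.85 + $145.70 + $22.19 = $1,312.89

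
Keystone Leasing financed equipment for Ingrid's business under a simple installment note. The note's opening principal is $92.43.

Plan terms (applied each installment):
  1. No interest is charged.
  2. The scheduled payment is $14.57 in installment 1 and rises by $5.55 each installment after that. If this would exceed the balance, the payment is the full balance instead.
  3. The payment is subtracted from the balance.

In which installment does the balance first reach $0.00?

# | Opening | Payment | End bal
1 | $92.43 | $14.57 | $77.86
2 | $77.86 | $20.12 | $57.74
3 | $57.74 | $25.67 | $32.07
4 | $32.07 | $31.22 | $0.85
5 | $0.85 | $0.85 | $0.00
Balance reaches $0.00 in installment 5.

5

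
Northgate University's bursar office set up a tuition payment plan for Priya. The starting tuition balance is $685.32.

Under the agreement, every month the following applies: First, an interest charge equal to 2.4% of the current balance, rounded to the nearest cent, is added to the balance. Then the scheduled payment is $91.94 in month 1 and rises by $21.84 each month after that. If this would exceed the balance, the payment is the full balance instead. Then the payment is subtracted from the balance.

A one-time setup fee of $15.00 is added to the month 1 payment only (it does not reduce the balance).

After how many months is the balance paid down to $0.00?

Month 1: opening $685.32; interest $16.45 → $701.77; payment $91.94 (+ $15.00 fee); balance $609.83
Month 2: opening $609.83; interest $14.64 → $624.47; payment $113.78; balance $510.69
Month 3: opening $510.69; interest $12.26 → $522.95; payment $135.62; balance $387.33
Month 4: opening $387.33; interest $9.30 → $396.63; payment $157.46; balance $239.17
Month 5: opening $239.17; interest $5.74 → $244.91; payment $179.30; balance $65.61
Month 6: opening $65.61; interest $1.57 → $67.18; payment $67.18; balance $0.00
Balance reaches $0.00 in month 6.

6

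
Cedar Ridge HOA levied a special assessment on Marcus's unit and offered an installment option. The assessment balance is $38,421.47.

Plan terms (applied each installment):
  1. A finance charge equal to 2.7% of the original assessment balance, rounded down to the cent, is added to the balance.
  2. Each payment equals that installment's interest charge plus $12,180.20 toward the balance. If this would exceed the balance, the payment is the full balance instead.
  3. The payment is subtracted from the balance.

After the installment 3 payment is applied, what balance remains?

$1,880.87

Installment 1: $38,421.47 +$1,037.37 interest = $39,458.84; pay $13,217.57 → $26,241.27
Installment 2: $26,241.27 +$1,037.37 interest = $27,278.64; pay $13,217.57 → $14,061.07
Installment 3: $14,061.07 +$1,037.37 interest = $15,098.44; pay $13,217.57 → $1,880.87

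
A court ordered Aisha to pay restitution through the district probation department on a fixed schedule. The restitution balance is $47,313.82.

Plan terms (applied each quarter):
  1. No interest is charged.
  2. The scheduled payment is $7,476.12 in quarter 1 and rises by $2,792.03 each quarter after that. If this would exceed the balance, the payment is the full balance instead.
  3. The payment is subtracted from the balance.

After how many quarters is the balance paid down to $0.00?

Quarter 1: $47,313.82 − $7,476.12 → $39,837.70
Quarter 2: $39,837.70 − $10,268.15 → $29,569.55
Quarter 3: $29,569.55 − $13,060.18 → $16,509.37
Quarter 4: $16,509.37 − $15,852.21 → $657.16
Quarter 5: $657.16 − $657.16 → $0.00
Balance reaches $0.00 in quarter 5.

5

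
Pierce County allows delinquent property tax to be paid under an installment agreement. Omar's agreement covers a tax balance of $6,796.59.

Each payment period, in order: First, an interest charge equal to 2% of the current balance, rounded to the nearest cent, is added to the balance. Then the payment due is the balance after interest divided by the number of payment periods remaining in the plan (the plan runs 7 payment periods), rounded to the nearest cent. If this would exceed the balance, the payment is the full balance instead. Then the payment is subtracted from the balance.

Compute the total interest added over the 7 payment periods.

$566.03

Payment period 1: opening $6,796.59; interest $135.93 → $6,932.52; payment $990.36; balance $5,942.16
Payment period 2: opening $5,942.16; interest $118.84 → $6,061.00; payment $1,010.17; balance $5,050.83
Payment period 3: opening $5,050.83; interest $101.02 → $5,151.85; payment $1,030.37; balance $4,121.48
Payment period 4: opening $4,121.48; interest $82.43 → $4,203.91; payment $1,050.98; balance $3,152.93
Payment period 5: opening $3,152.93; interest $63.06 → $3,215.99; payment $1,072.00; balance $2,143.99
Payment period 6: opening $2,143.99; interest $42.88 → $2,186.87; payment $1,093.44; balance $1,093.43
Payment period 7: opening $1,093.43; interest $21.87 → $1,115.30; payment $1,115.30; balance $0.00
Total interest: $135.93 + $118.84 + $101.02 + $82.43 + $63.06 + $42.88 + $21.87 = $566.03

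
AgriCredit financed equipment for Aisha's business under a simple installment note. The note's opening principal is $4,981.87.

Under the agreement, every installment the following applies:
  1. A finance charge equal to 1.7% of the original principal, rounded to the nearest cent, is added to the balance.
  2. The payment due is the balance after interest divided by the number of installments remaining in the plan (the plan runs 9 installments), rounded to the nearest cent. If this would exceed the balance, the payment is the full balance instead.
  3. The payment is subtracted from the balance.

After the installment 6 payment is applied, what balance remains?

$1,913.58

Installment 1: $4,981.87 +$84.69 interest = $5,066.56; pay $562.95 → $4,503.61
Installment 2: $4,503.61 +$84.69 interest = $4,588.30; pay $573.54 → $4,014.76
Installment 3: $4,014.76 +$84.69 interest = $4,099.45; pay $585.64 → $3,513.81
Installment 4: $3,513.81 +$84.69 interest = $3,598.50; pay $599.75 → $2,998.75
Installment 5: $2,998.75 +$84.69 interest = $3,083.44; pay $616.69 → $2,466.75
Installment 6: $2,466.75 +$84.69 interest = $2,551.44; pay $637.86 → $1,913.58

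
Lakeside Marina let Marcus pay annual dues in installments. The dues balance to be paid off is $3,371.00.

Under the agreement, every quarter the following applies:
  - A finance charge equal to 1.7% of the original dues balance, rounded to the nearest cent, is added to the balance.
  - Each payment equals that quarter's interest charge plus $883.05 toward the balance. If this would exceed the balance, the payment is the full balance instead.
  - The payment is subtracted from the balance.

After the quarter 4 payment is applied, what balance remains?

$0.00

Quarter 1: opening $3,371.00; interest $57.31 → $3,428.31; payment $940.36; balance $2,487.95
Quarter 2: opening $2,487.95; interest $57.31 → $2,545.26; payment $940.36; balance $1,604.90
Quarter 3: opening $1,604.90; interest $57.31 → $1,662.21; payment $940.36; balance $721.85
Quarter 4: opening $721.85; interest $57.31 → $779.16; payment $779.16; balance $0.00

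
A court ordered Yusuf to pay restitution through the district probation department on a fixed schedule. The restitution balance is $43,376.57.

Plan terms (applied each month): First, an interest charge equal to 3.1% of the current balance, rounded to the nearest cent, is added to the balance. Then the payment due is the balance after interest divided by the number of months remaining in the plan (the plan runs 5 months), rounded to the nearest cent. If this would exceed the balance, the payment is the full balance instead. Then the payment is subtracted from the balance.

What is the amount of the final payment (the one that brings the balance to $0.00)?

$10,105.98

Month 1: $43,376.57 +$1,344.67 interest = $44,721.24; pay $8,944.25 → $35,776.99
Month 2: $35,776.99 +$1,109.09 interest = $36,886.08; pay $9,221.52 → $27,664.56
Month 3: $27,664.56 +$857.60 interest = $28,522.16; pay $9,507.39 → $19,014.77
Month 4: $19,014.77 +$589.46 interest = $19,604.23; pay $9,802.12 → $9,802.11
Month 5: $9,802.11 +$303.87 interest = $10,105.98; pay $10,105.98 → $0.00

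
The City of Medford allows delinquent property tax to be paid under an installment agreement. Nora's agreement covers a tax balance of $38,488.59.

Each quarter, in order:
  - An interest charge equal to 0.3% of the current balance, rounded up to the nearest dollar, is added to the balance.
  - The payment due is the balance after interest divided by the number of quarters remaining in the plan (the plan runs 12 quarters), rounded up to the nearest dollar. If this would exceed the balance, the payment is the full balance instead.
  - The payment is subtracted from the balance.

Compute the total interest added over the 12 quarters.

$764.00

# | Opening | Interest | Payment | End bal
1 | $38,488.59 | $116.00 | $3,218.00 | $35,386.59
2 | $35,386.59 | $107.00 | $3,227.00 | $32,266.59
3 | $32,266.59 | $97.00 | $3,237.00 | $29,126.59
4 | $29,126.59 | $88.00 | $3,247.00 | $25,967.59
5 | $25,967.59 | $78.00 | $3,256.00 | $22,789.59
6 | $22,789.59 | $69.00 | $3,266.00 | $19,592.59
7 | $19,592.59 | $59.00 | $3,276.00 | $16,375.59
8 | $16,375.59 | $50.00 | $3,286.00 | $13,139.59
9 | $13,139.59 | $40.00 | $3,295.00 | $9,884.59
10 | $9,884.59 | $30.00 | $3,305.00 | $6,609.59
11 | $6,609.59 | $20.00 | $3,315.00 | $3,314.59
12 | $3,314.59 | $10.00 | $3,324.59 | $0.00
Total interest: $116.00 + $107.00 + $97.00 + $88.00 + $78.00 + $69.00 + $59.00 + $50.00 + $40.00 + $30.00 + $20.00 + $10.00 = $764.00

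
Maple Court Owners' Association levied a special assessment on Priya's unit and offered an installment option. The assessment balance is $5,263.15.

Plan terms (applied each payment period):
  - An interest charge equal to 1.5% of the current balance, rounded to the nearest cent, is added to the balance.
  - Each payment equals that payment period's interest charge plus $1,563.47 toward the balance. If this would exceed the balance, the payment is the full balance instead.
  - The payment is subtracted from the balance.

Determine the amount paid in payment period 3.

$1,595.51

Payment period 1: $5,263.15 +$78.95 interest = $5,342.10; pay $1,642.42 → $3,699.68
Payment period 2: $3,699.68 +$55.50 interest = $3,755.18; pay $1,618.97 → $2,136.21
Payment period 3: $2,136.21 +$32.04 interest = $2,168.25; pay $1,595.51 → $572.74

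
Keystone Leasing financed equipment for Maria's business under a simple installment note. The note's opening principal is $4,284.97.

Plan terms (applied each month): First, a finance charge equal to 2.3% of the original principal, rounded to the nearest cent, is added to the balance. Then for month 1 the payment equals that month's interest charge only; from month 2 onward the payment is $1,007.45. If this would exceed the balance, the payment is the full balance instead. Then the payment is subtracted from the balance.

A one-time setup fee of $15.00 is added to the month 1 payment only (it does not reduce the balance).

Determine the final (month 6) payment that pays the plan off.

$747.92

Month 1: opening $4,284.97; interest $98.55 → $4,383.52; payment $98.55 (+ $15.00 fee); balance $4,284.97
Month 2: opening $4,284.97; interest $98.55 → $4,383.52; payment $1,007.45; balance $3,376.07
Month 3: opening $3,376.07; interest $98.55 → $3,474.62; payment $1,007.45; balance $2,467.17
Month 4: opening $2,467.17; interest $98.55 → $2,565.72; payment $1,007.45; balance $1,558.27
Month 5: opening $1,558.27; interest $98.55 → $1,656.82; payment $1,007.45; balance $649.37
Month 6: opening $649.37; interest $98.55 → $747.92; payment $747.92; balance $0.00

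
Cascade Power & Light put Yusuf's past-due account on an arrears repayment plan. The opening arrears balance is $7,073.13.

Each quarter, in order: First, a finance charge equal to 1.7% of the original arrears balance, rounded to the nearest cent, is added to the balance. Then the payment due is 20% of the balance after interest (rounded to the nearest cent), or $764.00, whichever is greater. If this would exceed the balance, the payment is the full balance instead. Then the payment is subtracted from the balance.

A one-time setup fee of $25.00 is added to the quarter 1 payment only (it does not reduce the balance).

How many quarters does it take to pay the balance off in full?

9

Quarter 1: $7,073.13 +$120.24 interest = $7,193.37; pay $1,438.67 (+ $25.00 fee) → $5,754.70
Quarter 2: $5,754.70 +$120.24 interest = $5,874.94; pay $1,174.99 → $4,699.95
Quarter 3: $4,699.95 +$120.24 interest = $4,820.19; pay $964.04 → $3,856.15
Quarter 4: $3,856.15 +$120.24 interest = $3,976.39; pay $795.28 → $3,181.11
Quarter 5: $3,181.11 +$120.24 interest = $3,301.35; pay $764.00 → $2,537.35
Quarter 6: $2,537.35 +$120.24 interest = $2,657.59; pay $764.00 → $1,893.59
Quarter 7: $1,893.59 +$120.24 interest = $2,013.83; pay $764.00 → $1,249.83
Quarter 8: $1,249.83 +$120.24 interest = $1,370.07; pay $764.00 → $606.07
Quarter 9: $606.07 +$120.24 interest = $726.31; pay $726.31 → $0.00
Balance reaches $0.00 in quarter 9.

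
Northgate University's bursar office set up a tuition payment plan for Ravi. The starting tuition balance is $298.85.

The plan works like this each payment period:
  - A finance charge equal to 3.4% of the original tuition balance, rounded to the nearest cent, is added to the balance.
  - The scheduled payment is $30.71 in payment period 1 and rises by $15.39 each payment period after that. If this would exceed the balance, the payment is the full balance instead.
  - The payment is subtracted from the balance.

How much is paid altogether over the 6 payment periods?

$359.81

Payment period 1: $298.85 +$10.16 interest = $309.01; pay $30.71 → $278.30
Payment period 2: $278.30 +$10.16 interest = $288.46; pay $46.10 → $242.36
Payment period 3: $242.36 +$10.16 interest = $252.52; pay $61.49 → $191.03
Payment period 4: $191.03 +$10.16 interest = $201.19; pay $76.88 → $124.31
Payment period 5: $124.31 +$10.16 interest = $134.47; pay $92.27 → $42.20
Payment period 6: $42.20 +$10.16 interest = $52.36; pay $52.36 → $0.00
Total paid: $359.81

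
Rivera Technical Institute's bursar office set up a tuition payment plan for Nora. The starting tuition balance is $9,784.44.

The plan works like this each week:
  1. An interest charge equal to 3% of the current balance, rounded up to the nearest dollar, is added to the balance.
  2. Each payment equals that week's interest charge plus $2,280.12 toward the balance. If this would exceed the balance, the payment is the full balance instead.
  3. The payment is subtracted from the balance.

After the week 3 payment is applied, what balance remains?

# | Opening | Interest | Payment | End bal
1 | $9,784.44 | $294.00 | $2,574.12 | $7,504.32
2 | $7,504.32 | $226.00 | $2,506.12 | $5,224.20
3 | $5,224.20 | $157.00 | $2,437.12 | $2,944.08

$2,944.08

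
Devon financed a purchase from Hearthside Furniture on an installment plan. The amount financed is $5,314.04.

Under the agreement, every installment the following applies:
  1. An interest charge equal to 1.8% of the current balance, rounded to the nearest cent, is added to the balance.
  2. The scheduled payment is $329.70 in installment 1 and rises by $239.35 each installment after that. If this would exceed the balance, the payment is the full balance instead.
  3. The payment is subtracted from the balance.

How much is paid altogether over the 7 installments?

Installment 1: opening $5,314.04; interest $95.65 → $5,409.69; payment $329.70; balance $5,079.99
Installment 2: opening $5,079.99; interest $91.44 → $5,171.43; payment $569.05; balance $4,602.38
Installment 3: opening $4,602.38; interest $82.84 → $4,685.22; payment $808.40; balance $3,876.82
Installment 4: opening $3,876.82; interest $69.78 → $3,946.60; payment $1,047.75; balance $2,898.85
Installment 5: opening $2,898.85; interest $52.18 → $2,951.03; payment $1,287.10; balance $1,663.93
Installment 6: opening $1,663.93; interest $29.95 → $1,693.88; payment $1,526.45; balance $167.43
Installment 7: opening $167.43; interest $3.01 → $170.44; payment $170.44; balance $0.00
Total paid: $5,738.89

$5,738.89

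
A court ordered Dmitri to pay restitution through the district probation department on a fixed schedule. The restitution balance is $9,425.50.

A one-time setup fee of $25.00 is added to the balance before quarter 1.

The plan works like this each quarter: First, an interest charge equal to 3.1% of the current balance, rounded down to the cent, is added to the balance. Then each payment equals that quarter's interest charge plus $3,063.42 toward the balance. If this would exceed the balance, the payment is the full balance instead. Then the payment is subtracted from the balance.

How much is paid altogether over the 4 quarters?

# | Opening | Interest | Payment | End bal
1 | $9,450.50 | $292.96 | $3,356.38 | $6,387.08
2 | $6,387.08 | $197.99 | $3,261.41 | $3,323.66
3 | $3,323.66 | $103.03 | $3,166.45 | $260.24
4 | $260.24 | $8.06 | $268.30 | $0.00
Total paid: $10,052.54

$10,052.54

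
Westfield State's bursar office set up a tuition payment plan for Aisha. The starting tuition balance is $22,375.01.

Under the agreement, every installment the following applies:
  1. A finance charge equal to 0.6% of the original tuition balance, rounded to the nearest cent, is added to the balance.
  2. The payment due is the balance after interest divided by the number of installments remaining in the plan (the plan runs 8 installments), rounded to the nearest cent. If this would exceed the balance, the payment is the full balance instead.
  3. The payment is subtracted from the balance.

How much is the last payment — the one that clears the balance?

$3,161.75

# | Opening | Interest | Payment | End bal
1 | $22,375.01 | $134.25 | $2,813.66 | $19,695.60
2 | $19,695.60 | $134.25 | $2,832.84 | $16,997.01
3 | $16,997.01 | $134.25 | $2,855.21 | $14,276.05
4 | $14,276.05 | $134.25 | $2,882.06 | $11,528.24
5 | $11,528.24 | $134.25 | $2,915.62 | $8,746.87
6 | $8,746.87 | $134.25 | $2,960.37 | $5,920.75
7 | $5,920.75 | $134.25 | $3,027.50 | $3,027.50
8 | $3,027.50 | $134.25 | $3,161.75 | $0.00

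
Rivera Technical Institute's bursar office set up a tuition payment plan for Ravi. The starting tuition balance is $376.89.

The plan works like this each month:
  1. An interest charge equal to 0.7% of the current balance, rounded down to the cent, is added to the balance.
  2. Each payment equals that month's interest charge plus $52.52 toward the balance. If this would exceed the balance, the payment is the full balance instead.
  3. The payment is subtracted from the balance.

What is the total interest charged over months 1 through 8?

$10.78

Month 1: opening $376.89; interest $2.63 → $379.52; payment $55.15; balance $324.37
Month 2: opening $324.37; interest $2.27 → $326.64; payment $54.79; balance $271.85
Month 3: opening $271.85; interest $1.90 → $273.75; payment $54.42; balance $219.33
Month 4: opening $219.33; interest $1.53 → $220.86; payment $54.05; balance $166.81
Month 5: opening $166.81; interest $1.16 → $167.97; payment $53.68; balance $114.29
Month 6: opening $114.29; interest $0.80 → $115.09; payment $53.32; balance $61.77
Month 7: opening $61.77; interest $0.43 → $62.20; payment $52.95; balance $9.25
Month 8: opening $9.25; interest $0.06 → $9.31; payment $9.31; balance $0.00
Total interest: $2.63 + $2.27 + $1.90 + $1.53 + $1.16 + $0.80 + $0.43 + $0.06 = $10.78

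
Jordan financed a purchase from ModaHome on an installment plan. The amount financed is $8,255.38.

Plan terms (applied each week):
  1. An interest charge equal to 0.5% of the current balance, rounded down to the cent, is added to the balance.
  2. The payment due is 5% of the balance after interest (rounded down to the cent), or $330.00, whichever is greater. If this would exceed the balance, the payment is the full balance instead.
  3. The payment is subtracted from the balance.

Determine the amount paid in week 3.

$378.13

Week 1: $8,255.38 +$41.27 interest = $8,296.65; pay $414.83 → $7,881.82
Week 2: $7,881.82 +$39.40 interest = $7,921.22; pay $396.06 → $7,525.16
Week 3: $7,525.16 +$37.62 interest = $7,562.78; pay $378.13 → $7,184.65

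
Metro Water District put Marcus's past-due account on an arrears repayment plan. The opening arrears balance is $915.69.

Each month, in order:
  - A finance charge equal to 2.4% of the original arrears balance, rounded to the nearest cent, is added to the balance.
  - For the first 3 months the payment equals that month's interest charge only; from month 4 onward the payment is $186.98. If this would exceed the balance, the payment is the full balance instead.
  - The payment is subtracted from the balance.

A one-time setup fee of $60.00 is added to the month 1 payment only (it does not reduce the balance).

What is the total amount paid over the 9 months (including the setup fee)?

$1,173.51

# | Opening | Interest | Payment | Fee | End bal
1 | $915.69 | $21.98 | $21.98 | $60.00 | $915.69
2 | $915.69 | $21.98 | $21.98 | — | $915.69
3 | $915.69 | $21.98 | $21.98 | — | $915.69
4 | $915.69 | $21.98 | $186.98 | — | $750.69
5 | $750.69 | $21.98 | $186.98 | — | $585.69
6 | $585.69 | $21.98 | $186.98 | — | $420.69
7 | $420.69 | $21.98 | $186.98 | — | $255.69
8 | $255.69 | $21.98 | $186.98 | — | $90.69
9 | $90.69 | $21.98 | $112.67 | — | $0.00
Total paid: $1,173.51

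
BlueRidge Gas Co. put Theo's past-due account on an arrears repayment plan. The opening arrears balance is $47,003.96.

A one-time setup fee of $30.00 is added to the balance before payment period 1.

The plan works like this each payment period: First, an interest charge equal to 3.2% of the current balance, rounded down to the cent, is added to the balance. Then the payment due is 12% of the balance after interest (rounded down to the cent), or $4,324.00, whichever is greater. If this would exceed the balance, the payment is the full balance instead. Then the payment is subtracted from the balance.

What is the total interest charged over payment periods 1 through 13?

$10,354.86

Payment period 1: opening $47,033.96; interest $1,505.08 → $48,539.04; payment $5,824.68; balance $42,714.36
Payment period 2: opening $42,714.36; interest $1,366.85 → $44,081.21; payment $5,289.74; balance $38,791.47
Payment period 3: opening $38,791.47; interest $1,241.32 → $40,032.79; payment $4,803.93; balance $35,228.86
Payment period 4: opening $35,228.86; interest $1,127.32 → $36,356.18; payment $4,362.74; balance $31,993.44
Payment period 5: opening $31,993.44; interest $1,023.79 → $33,017.23; payment $4,324.00; balance $28,693.23
Payment period 6: opening $28,693.23; interest $918.18 → $29,611.41; payment $4,324.00; balance $25,287.41
Payment period 7: opening $25,287.41; interest $809.19 → $26,096.60; payment $4,324.00; balance $21,772.60
Payment period 8: opening $21,772.60; interest $696.72 → $22,469.32; payment $4,324.00; balance $18,145.32
Payment period 9: opening $18,145.32; interest $580.65 → $18,725.97; payment $4,324.00; balance $14,401.97
Payment period 10: opening $14,401.97; interest $460.86 → $14,862.83; payment $4,324.00; balance $10,538.83
Payment period 11: opening $10,538.83; interest $337.24 → $10,876.07; payment $4,324.00; balance $6,552.07
Payment period 12: opening $6,552.07; interest $209.66 → $6,761.73; payment $4,324.00; balance $2,437.73
Payment period 13: opening $2,437.73; interest $78.00 → $2,515.73; payment $2,515.73; balance $0.00
Total interest: $1,505.08 + $1,366.85 + $1,241.32 + $1,127.32 + $1,023.79 + $918.18 + $809.19 + $696.72 + $580.65 + $460.86 + $337.24 + $209.66 + $78.00 = $10,354.86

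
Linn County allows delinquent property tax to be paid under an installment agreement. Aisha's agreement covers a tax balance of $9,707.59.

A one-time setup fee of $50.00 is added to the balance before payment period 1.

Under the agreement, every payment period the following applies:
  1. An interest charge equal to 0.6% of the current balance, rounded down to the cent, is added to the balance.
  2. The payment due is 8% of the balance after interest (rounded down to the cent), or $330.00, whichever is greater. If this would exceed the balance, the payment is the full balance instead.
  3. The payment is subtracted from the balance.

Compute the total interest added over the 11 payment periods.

Payment period 1: $9,757.59 +$58.54 interest = $9,816.13; pay $785.29 → $9,030.84
Payment period 2: $9,030.84 +$54.18 interest = $9,085.02; pay $726.80 → $8,358.22
Payment period 3: $8,358.22 +$50.14 interest = $8,408.36; pay $672.66 → $7,735.70
Payment period 4: $7,735.70 +$46.41 interest = $7,782.11; pay $622.56 → $7,159.55
Payment period 5: $7,159.55 +$42.95 interest = $7,202.50; pay $576.20 → $6,626.30
Payment period 6: $6,626.30 +$39.75 interest = $6,666.05; pay $533.28 → $6,132.77
Payment period 7: $6,132.77 +$36.79 interest = $6,169.56; pay $493.56 → $5,676.00
Payment period 8: $5,676.00 +$34.05 interest = $5,710.05; pay $456.80 → $5,253.25
Payment period 9: $5,253.25 +$31.51 interest = $5,284.76; pay $422.78 → $4,861.98
Payment period 10: $4,861.98 +$29.17 interest = $4,891.15; pay $391.29 → $4,499.86
Payment period 11: $4,499.86 +$26.99 interest = $4,526.85; pay $362.14 → $4,164.71
Total interest: $58.54 + $54.18 + $50.14 + $46.41 + $42.95 + $39.75 + $36.79 + $34.05 + $31.51 + $29.17 + $26.99 = $450.48

$450.48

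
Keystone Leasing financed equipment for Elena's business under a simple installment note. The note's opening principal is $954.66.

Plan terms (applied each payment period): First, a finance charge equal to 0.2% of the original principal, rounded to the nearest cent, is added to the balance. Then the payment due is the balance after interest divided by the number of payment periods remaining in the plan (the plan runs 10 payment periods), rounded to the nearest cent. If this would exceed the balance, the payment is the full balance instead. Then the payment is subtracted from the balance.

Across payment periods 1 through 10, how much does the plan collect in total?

$973.76

Payment period 1: opening $954.66; interest $1.91 → $956.57; payment $95.66; balance $860.91
Payment period 2: opening $860.91; interest $1.91 → $862.82; payment $95.87; balance $766.95
Payment period 3: opening $766.95; interest $1.91 → $768.86; payment $96.11; balance $672.75
Payment period 4: opening $672.75; interest $1.91 → $674.66; payment $96.38; balance $578.28
Payment period 5: opening $578.28; interest $1.91 → $580.19; payment $96.70; balance $483.49
Payment period 6: opening $483.49; interest $1.91 → $485.40; payment $97.08; balance $388.32
Payment period 7: opening $388.32; interest $1.91 → $390.23; payment $97.56; balance $292.67
Payment period 8: opening $292.67; interest $1.91 → $294.58; payment $98.19; balance $196.39
Payment period 9: opening $196.39; interest $1.91 → $198.30; payment $99.15; balance $99.15
Payment period 10: opening $99.15; interest $1.91 → $101.06; payment $101.06; balance $0.00
Total paid: $973.76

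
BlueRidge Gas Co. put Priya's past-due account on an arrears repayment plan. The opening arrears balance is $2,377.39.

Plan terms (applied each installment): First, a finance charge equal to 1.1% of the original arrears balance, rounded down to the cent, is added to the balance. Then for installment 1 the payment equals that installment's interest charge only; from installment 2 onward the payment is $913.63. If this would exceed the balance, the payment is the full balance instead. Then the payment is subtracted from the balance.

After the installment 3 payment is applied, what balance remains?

Installment 1: $2,377.39 +$26.15 interest = $2,403.54; pay $26.15 → $2,377.39
Installment 2: $2,377.39 +$26.15 interest = $2,403.54; pay $913.63 → $1,489.91
Installment 3: $1,489.91 +$26.15 interest = $1,516.06; pay $913.63 → $602.43

$602.43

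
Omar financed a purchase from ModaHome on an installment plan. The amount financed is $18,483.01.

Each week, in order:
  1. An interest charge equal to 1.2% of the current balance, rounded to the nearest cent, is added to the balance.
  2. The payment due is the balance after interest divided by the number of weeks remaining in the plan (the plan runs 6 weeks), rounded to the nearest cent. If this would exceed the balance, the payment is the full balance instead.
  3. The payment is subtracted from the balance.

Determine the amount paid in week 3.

$3,192.74

Week 1: $18,483.01 +$221.80 interest = $18,704.81; pay $3,117.47 → $15,587.34
Week 2: $15,587.34 +$187.05 interest = $15,774.39; pay $3,154.88 → $12,619.51
Week 3: $12,619.51 +$151.43 interest = $12,770.94; pay $3,192.74 → $9,578.20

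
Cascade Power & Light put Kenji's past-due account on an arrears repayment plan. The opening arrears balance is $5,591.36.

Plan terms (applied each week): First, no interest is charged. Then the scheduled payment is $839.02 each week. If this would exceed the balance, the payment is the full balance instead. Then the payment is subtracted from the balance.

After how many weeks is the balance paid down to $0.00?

Week 1: $5,591.36 − $839.02 → $4,752.34
Week 2: $4,752.34 − $839.02 → $3,913.32
Week 3: $3,913.32 − $839.02 → $3,074.30
Week 4: $3,074.30 − $839.02 → $2,235.28
Week 5: $2,235.28 − $839.02 → $1,396.26
Week 6: $1,396.26 − $839.02 → $557.24
Week 7: $557.24 − $557.24 → $0.00
Balance reaches $0.00 in week 7.

7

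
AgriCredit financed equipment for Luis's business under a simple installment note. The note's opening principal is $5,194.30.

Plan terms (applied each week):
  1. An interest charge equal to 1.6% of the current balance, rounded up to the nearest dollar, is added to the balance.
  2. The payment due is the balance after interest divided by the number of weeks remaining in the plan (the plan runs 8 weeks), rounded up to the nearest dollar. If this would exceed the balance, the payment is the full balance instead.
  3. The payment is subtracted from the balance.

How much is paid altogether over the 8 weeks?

Week 1: opening $5,194.30; interest $84.00 → $5,278.30; payment $660.00; balance $4,618.30
Week 2: opening $4,618.30; interest $74.00 → $4,692.30; payment $671.00; balance $4,021.30
Week 3: opening $4,021.30; interest $65.00 → $4,086.30; payment $682.00; balance $3,404.30
Week 4: opening $3,404.30; interest $55.00 → $3,459.30; payment $692.00; balance $2,767.30
Week 5: opening $2,767.30; interest $45.00 → $2,812.30; payment $704.00; balance $2,108.30
Week 6: opening $2,108.30; interest $34.00 → $2,142.30; payment $715.00; balance $1,427.30
Week 7: opening $1,427.30; interest $23.00 → $1,450.30; payment $726.00; balance $724.30
Week 8: opening $724.30; interest $12.00 → $736.30; payment $736.30; balance $0.00
Total paid: $5,586.30

$5,586.30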